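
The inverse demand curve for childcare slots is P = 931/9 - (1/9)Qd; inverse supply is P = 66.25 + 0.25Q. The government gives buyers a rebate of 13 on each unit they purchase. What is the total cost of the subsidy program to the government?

Pre-subsidy: 931/9 - (1/9)Q = 66.25 + 0.25Q gives Q* = 103 and P* = 92.
With the rebate, buyers effectively pay Pb = Ps − 13, where Ps is the price sellers receive.
On the curves, Pb = 931/9 - (1/9)Q and Ps = 66.25 + 0.25Q; the wedge Ps − Pb = 13 gives 66.25 + 0.25Q − (931/9 - (1/9)Q) = 13, so Q' = 139.
Then Pb = 931/9 − (1/9)·139 = 88 and Ps = 66.25 + 0.25·139 = 101.
Government outlay = subsidy × quantity = 13 × 139 = 1807.

Government cost = 1807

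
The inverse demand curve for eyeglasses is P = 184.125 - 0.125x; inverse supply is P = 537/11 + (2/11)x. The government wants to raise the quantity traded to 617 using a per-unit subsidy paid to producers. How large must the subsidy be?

At x = 617, from the demand curve buyers pay Pb = 184.125 − 0.125·617 = 107; from the supply curve sellers need Ps = 537/11 + (2/11)·617 = 161.
The subsidy must fill the gap: s = Ps − Pb = 161 − 107 = 54.

Required subsidy s = 54 per unit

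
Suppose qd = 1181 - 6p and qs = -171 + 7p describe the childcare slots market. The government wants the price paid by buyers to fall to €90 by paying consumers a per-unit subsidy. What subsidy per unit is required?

Required subsidy s = €26 per unit

At a buyer price of 90, quantity demanded is 1181 − 6·90 = 641.
Sellers supply 641 only when they receive ps with -171 + 7·ps = 641, i.e. ps = 116.
s = ps − pb = 116 − 90 = 26.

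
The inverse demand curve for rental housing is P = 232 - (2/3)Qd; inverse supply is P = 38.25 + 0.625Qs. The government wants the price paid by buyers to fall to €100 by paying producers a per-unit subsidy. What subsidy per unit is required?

Required subsidy s = €62 per unit

At a buyer price of 100, quantity demanded is 348 − 1.5·100 = 198.
Sellers supply 198 only when they receive Ps = 38.25 + 0.625·198 = 162.
s = Ps − Pb = 162 − 100 = 62.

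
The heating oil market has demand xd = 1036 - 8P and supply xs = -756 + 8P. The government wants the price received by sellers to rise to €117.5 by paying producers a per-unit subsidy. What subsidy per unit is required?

Required subsidy s = €11 per unit

At a seller price of 117.5, quantity supplied is -756 + 8·117.5 = 184.
Buyers absorb 184 only when they pay Pb with 1036 − 8·Pb = 184, i.e. Pb = 106.5.
s = Ps − Pb = 117.5 − 106.5 = 11.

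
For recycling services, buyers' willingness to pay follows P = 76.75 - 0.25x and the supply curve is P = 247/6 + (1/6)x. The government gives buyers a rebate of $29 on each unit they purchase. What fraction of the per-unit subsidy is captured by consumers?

Pre-subsidy: 76.75 - 0.25x = 247/6 + (1/6)x gives x* = 85.4 and P* = 55.4.
With the rebate, buyers effectively pay Pb = Ps − 29, where Ps is the price sellers receive.
On the curves, Pb = 76.75 - 0.25x and Ps = 247/6 + (1/6)x; the wedge Ps − Pb = 29 gives 247/6 + (1/6)x − (76.75 - 0.25x) = 29, so x' = 155.
Then Pb = 76.75 − 0.25·155 = 38 and Ps = 247/6 + (1/6)·155 = 67.
Buyers' price falls by P* − Pb = 55.4 − 38 = 17.4; sellers' price rises by Ps − P* = 67 − 55.4 = 11.6.
So consumers capture 17.4/29 = 0.6 of each unit of subsidy.

Consumer share = 0.6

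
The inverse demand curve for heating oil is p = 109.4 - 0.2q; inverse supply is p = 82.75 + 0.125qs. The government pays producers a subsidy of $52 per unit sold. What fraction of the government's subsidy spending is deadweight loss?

Pre-subsidy: 109.4 - 0.2q = 82.75 + 0.125q gives q* = 82 and p* = 93.
With the subsidy, sellers receive ps = pb + 52 for each unit, where pb is the price buyers pay.
On the curves, pb = 109.4 - 0.2q and ps = 82.75 + 0.125q; the wedge ps − pb = 52 gives 82.75 + 0.125q − (109.4 - 0.2q) = 52, so q' = 242.
Then pb = 109.4 − 0.2·242 = 61 and ps = 82.75 + 0.125·242 = 113.
ΔCS = ½(82 + 242)(93 − 61) = 5184; ΔPS = ½(82 + 242)(113 − 93) = 3240.
Government spending = 52 × 242 = 12584.
DWL = ½ × 52 × (242 − 82) = 4160; fraction = 4160 / 12584 = 40/121.

DWL / government spending = 40/121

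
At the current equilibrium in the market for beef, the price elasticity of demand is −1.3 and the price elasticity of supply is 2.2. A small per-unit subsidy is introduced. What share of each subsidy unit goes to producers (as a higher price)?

For a small subsidy around the equilibrium, the benefit split depends on the relative slopes, which at a point are proportional to the elasticities.
Buyer share = εs/(εs + |εd|) = 2.2/(2.2 + 1.3) = 22/35; seller share = |εd|/(εs + |εd|) = 13/35.
So producers capture 13/35 of the subsidy.

Producer share = 13/35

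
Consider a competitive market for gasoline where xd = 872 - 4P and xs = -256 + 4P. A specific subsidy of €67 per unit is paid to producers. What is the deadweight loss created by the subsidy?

Pre-subsidy: 872 - 4P = -256 + 4P gives P* = 141, x* = 308.
With the subsidy, sellers receive Ps = Pb + 67 for each unit, where Pb is the price buyers pay.
Supply in terms of Pb becomes xs = -256 + 4(Pb + 67) = 12 + 4Pb. Setting this equal to demand: 872 - 4Pb = 12 + 4Pb, so Pb = 107.5.
Sellers receive Ps = 107.5 + 67 = 174.5; x' = 872 − 4·107.5 = 442.
The subsidy expands output by 442 − 308 = 134 past the efficient level; on those units the gap between marginal cost and willingness to pay runs from 0 up to 67.
DWL = ½ × 67 × 134 = 4489.

Deadweight loss = €4489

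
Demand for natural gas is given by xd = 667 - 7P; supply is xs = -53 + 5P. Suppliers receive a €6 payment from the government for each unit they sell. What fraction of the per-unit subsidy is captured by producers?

Producer share = 7/12

Pre-subsidy: 667 - 7P = -53 + 5P gives P* = 60, x* = 247.
With the subsidy, sellers receive Ps = Pb + 6 for each unit, where Pb is the price buyers pay.
Supply in terms of Pb becomes xs = -53 + 5(Pb + 6) = -23 + 5Pb. Setting this equal to demand: 667 - 7Pb = -23 + 5Pb, so Pb = 57.5.
Sellers receive Ps = 57.5 + 6 = 63.5; x' = 667 − 7·57.5 = 264.5.
Buyers' price falls by P* − Pb = 60 − 57.5 = 2.5; sellers' price rises by Ps − P* = 63.5 − 60 = 3.5.
So producers capture 3.5/6 = 7/12 of each unit of subsidy.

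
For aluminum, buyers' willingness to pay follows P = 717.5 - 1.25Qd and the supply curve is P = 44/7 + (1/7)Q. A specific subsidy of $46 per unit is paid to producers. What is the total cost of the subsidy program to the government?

Government cost = 975292/39

Pre-subsidy: 717.5 - 1.25Q = 44/7 + (1/7)Q gives Q* = 6638/13 and P* = 1030/13.
With the subsidy, sellers receive Ps = Pb + 46 for each unit, where Pb is the price buyers pay.
On the curves, Pb = 717.5 - 1.25Q and Ps = 44/7 + (1/7)Q; the wedge Ps − Pb = 46 gives 44/7 + (1/7)Q − (717.5 - 1.25Q) = 46, so Q' = 21202/39.
Then Pb = 717.5 − 1.25·(21202/39) = 1480/39 and Ps = 44/7 + (1/7)·(21202/39) = 3274/39.
Government outlay = subsidy × quantity = 46 × 21202/39 = 975292/39.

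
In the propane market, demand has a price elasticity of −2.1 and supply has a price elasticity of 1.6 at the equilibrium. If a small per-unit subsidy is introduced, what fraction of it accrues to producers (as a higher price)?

Producer share = 21/37

For a small subsidy around the equilibrium, the benefit split depends on the relative slopes, which at a point are proportional to the elasticities.
Buyer share = εs/(εs + |εd|) = 1.6/(1.6 + 2.1) = 16/37; seller share = |εd|/(εs + |εd|) = 21/37.
So producers capture 21/37 of the subsidy.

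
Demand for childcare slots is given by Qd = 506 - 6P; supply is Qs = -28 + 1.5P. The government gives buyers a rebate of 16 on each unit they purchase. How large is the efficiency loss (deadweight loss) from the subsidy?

Pre-subsidy: 506 - 6P = -28 + 1.5P gives P* = 71.2, Q* = 78.8.
With the rebate, buyers effectively pay Pb = Ps − 16, where Ps is the price sellers receive.
Demand in terms of Ps becomes Qd = 506 − 6(Ps − 16) = 602 - 6Ps. Setting this equal to supply: 602 - 6Ps = -28 + 1.5Ps, so Ps = 84.
Buyers pay Pb = 84 − 16 = 68; Q' = -28 + 1.5·84 = 98.
The subsidy expands output by 98 − 78.8 = 19.2 past the efficient level; on those units the gap between marginal cost and willingness to pay runs from 0 up to 16.
DWL = ½ × 16 × 19.2 = 153.6.

Deadweight loss = 153.6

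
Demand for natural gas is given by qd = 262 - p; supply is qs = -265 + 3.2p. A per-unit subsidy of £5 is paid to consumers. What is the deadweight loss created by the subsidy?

Deadweight loss = 200/21

Pre-subsidy: 262 - p = -265 + 3.2p gives p* = 2635/21, q* = 2867/21.
With the rebate, buyers effectively pay pb = ps − 5, where ps is the price sellers receive.
Demand in terms of ps becomes qd = 262 − 1(ps − 5) = 267 - ps. Setting this equal to supply: 267 - ps = -265 + 3.2ps, so ps = 380/3.
Buyers pay pb = 380/3 − 5 = 365/3; q' = -265 + 3.2·(380/3) = 421/3.
The subsidy expands output by 421/3 − 2867/21 = 80/21 past the efficient level; on those units the gap between marginal cost and willingness to pay runs from 0 up to 5.
DWL = ½ × 5 × 80/21 = 200/21.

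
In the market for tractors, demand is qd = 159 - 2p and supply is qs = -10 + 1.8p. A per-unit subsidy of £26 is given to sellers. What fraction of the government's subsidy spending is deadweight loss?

DWL / government spending = 234/1799

Pre-subsidy: 159 - 2p = -10 + 1.8p gives p* = 845/19, q* = 1331/19.
With the subsidy, sellers receive ps = pb + 26 for each unit, where pb is the price buyers pay.
Supply in terms of pb becomes qs = -10 + 1.8(pb + 26) = 36.8 + 1.8pb. Setting this equal to demand: 159 - 2pb = 36.8 + 1.8pb, so pb = 611/19.
Sellers receive ps = 611/19 + 26 = 1105/19; q' = 159 − 2·(611/19) = 1799/19.
ΔCS = ½(1331/19 + 1799/19)(845/19 − 611/19) = 366210/361; ΔPS = ½(1331/19 + 1799/19)(1105/19 − 845/19) = 406900/361.
Government spending = 26 × 1799/19 = 46774/19.
DWL = ½ × 26 × (1799/19 − 1331/19) = 6084/19; fraction = (6084/19) / (46774/19) = 234/1799.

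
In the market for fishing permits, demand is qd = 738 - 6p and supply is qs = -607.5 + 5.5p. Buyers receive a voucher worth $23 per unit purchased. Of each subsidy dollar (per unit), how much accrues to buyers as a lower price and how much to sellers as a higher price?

Pre-subsidy: 738 - 6p = -607.5 + 5.5p gives p* = 117, q* = 36.
With the rebate, buyers effectively pay pb = ps − 23, where ps is the price sellers receive.
Demand in terms of ps becomes qd = 738 − 6(ps − 23) = 876 - 6ps. Setting this equal to supply: 876 - 6ps = -607.5 + 5.5ps, so ps = 129.
Buyers pay pb = 129 − 23 = 106; q' = -607.5 + 5.5·129 = 102.
Buyers' price falls by p* − pb = 117 − 106 = 11; sellers' price rises by ps − p* = 129 − 117 = 12.

Buyers gain $11 per unit; sellers gain $12 per unit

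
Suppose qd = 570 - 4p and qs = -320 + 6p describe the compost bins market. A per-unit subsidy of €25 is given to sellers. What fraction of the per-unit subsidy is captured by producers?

Pre-subsidy: 570 - 4p = -320 + 6p gives p* = 89, q* = 214.
With the subsidy, sellers receive ps = pb + 25 for each unit, where pb is the price buyers pay.
Supply in terms of pb becomes qs = -320 + 6(pb + 25) = -170 + 6pb. Setting this equal to demand: 570 - 4pb = -170 + 6pb, so pb = 74.
Sellers receive ps = 74 + 25 = 99; q' = 570 − 4·74 = 274.
Buyers' price falls by p* − pb = 89 − 74 = 15; sellers' price rises by ps − p* = 99 − 89 = 10.
So producers capture 10/25 = 0.4 of each unit of subsidy.

Producer share = 0.4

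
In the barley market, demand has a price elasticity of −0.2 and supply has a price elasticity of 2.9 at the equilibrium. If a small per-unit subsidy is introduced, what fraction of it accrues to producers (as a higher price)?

For a small subsidy around the equilibrium, the benefit split depends on the relative slopes, which at a point are proportional to the elasticities.
Buyer share = εs/(εs + |εd|) = 2.9/(2.9 + 0.2) = 29/31; seller share = |εd|/(εs + |εd|) = 2/31.
So producers capture 2/31 of the subsidy.

Producer share = 2/31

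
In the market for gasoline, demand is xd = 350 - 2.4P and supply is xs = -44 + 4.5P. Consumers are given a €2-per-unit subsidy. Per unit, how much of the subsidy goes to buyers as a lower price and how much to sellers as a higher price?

Pre-subsidy: 350 - 2.4P = -44 + 4.5P gives P* = 3940/69, x* = 4898/23.
With the rebate, buyers effectively pay Pb = Ps − 2, where Ps is the price sellers receive.
Demand in terms of Ps becomes xd = 350 − 2.4(Ps − 2) = 354.8 - 2.4Ps. Setting this equal to supply: 354.8 - 2.4Ps = -44 + 4.5Ps, so Ps = 3988/69.
Buyers pay Pb = 3988/69 − 2 = 3850/69; x' = -44 + 4.5·(3988/69) = 4970/23.
Buyers' price falls by P* − Pb = 3940/69 − 3850/69 = 30/23; sellers' price rises by Ps − P* = 3988/69 − 3940/69 = 16/23.

Buyers gain 30/23 per unit; sellers gain 16/23 per unit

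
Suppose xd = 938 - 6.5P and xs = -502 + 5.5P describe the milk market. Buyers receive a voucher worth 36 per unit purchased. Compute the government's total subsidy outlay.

Pre-subsidy: 938 - 6.5P = -502 + 5.5P gives P* = 120, x* = 158.
With the rebate, buyers effectively pay Pb = Ps − 36, where Ps is the price sellers receive.
Demand in terms of Ps becomes xd = 938 − 6.5(Ps − 36) = 1172 - 6.5Ps. Setting this equal to supply: 1172 - 6.5Ps = -502 + 5.5Ps, so Ps = 139.5.
Buyers pay Pb = 139.5 − 36 = 103.5; x' = -502 + 5.5·139.5 = 265.25.
Government outlay = subsidy × quantity = 36 × 265.25 = 9549.

Government cost = 9549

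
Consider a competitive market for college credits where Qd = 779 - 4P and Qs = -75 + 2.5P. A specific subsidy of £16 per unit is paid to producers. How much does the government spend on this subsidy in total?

Pre-subsidy: 779 - 4P = -75 + 2.5P gives P* = 1708/13, Q* = 3295/13.
With the subsidy, sellers receive Ps = Pb + 16 for each unit, where Pb is the price buyers pay.
Supply in terms of Pb becomes Qs = -75 + 2.5(Pb + 16) = -35 + 2.5Pb. Setting this equal to demand: 779 - 4Pb = -35 + 2.5Pb, so Pb = 1628/13.
Sellers receive Ps = 1628/13 + 16 = 1836/13; Q' = 779 − 4·(1628/13) = 3615/13.
Government outlay = subsidy × quantity = 16 × 3615/13 = 57840/13.

Government cost = 57840/13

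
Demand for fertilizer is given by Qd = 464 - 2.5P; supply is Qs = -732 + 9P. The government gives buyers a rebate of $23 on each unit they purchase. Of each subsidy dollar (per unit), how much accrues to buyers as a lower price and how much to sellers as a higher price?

Pre-subsidy: 464 - 2.5P = -732 + 9P gives P* = 104, Q* = 204.
With the rebate, buyers effectively pay Pb = Ps − 23, where Ps is the price sellers receive.
Demand in terms of Ps becomes Qd = 464 − 2.5(Ps − 23) = 521.5 - 2.5Ps. Setting this equal to supply: 521.5 - 2.5Ps = -732 + 9Ps, so Ps = 109.
Buyers pay Pb = 109 − 23 = 86; Q' = -732 + 9·109 = 249.
Buyers' price falls by P* − Pb = 104 − 86 = 18; sellers' price rises by Ps − P* = 109 − 104 = 5.

Buyers gain $18 per unit; sellers gain $5 per unit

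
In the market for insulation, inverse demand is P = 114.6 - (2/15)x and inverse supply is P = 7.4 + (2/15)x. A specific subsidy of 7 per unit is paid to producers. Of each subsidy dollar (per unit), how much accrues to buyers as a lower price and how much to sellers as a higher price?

Buyers gain 3.5 per unit; sellers gain 3.5 per unit

Pre-subsidy: 114.6 - (2/15)x = 7.4 + (2/15)x gives x* = 402 and P* = 61.
With the subsidy, sellers receive Ps = Pb + 7 for each unit, where Pb is the price buyers pay.
On the curves, Pb = 114.6 - (2/15)x and Ps = 7.4 + (2/15)x; the wedge Ps − Pb = 7 gives 7.4 + (2/15)x − (114.6 - (2/15)x) = 7, so x' = 428.25.
Then Pb = 114.6 − (2/15)·428.25 = 57.5 and Ps = 7.4 + (2/15)·428.25 = 64.5.
Buyers' price falls by P* − Pb = 61 − 57.5 = 3.5; sellers' price rises by Ps − P* = 64.5 − 61 = 3.5.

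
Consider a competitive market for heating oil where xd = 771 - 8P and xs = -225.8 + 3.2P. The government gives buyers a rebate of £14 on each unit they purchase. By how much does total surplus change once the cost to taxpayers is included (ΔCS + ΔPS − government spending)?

Pre-subsidy: 771 - 8P = -225.8 + 3.2P gives P* = 89, x* = 59.
With the rebate, buyers effectively pay Pb = Ps − 14, where Ps is the price sellers receive.
Demand in terms of Ps becomes xd = 771 − 8(Ps − 14) = 883 - 8Ps. Setting this equal to supply: 883 - 8Ps = -225.8 + 3.2Ps, so Ps = 99.
Buyers pay Pb = 99 − 14 = 85; x' = -225.8 + 3.2·99 = 91.
ΔCS = ½(59 + 91)(89 − 85) = 300; ΔPS = ½(59 + 91)(99 − 89) = 750.
Government spending = 14 × 91 = 1274.
Net change = 300 + 750 − 1274 = -224. The loss equals the DWL triangle ½·14·32.

Net change in total surplus = -£224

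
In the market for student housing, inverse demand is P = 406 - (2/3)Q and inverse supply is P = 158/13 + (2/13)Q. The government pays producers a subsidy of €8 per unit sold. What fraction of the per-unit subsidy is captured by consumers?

Consumer share = 0.8125

Pre-subsidy: 406 - (2/3)Q = 158/13 + (2/13)Q gives Q* = 480 and P* = 86.
With the subsidy, sellers receive Ps = Pb + 8 for each unit, where Pb is the price buyers pay.
On the curves, Pb = 406 - (2/3)Q and Ps = 158/13 + (2/13)Q; the wedge Ps − Pb = 8 gives 158/13 + (2/13)Q − (406 - (2/3)Q) = 8, so Q' = 489.75.
Then Pb = 406 − (2/3)·489.75 = 79.5 and Ps = 158/13 + (2/13)·489.75 = 87.5.
Buyers' price falls by P* − Pb = 86 − 79.5 = 6.5; sellers' price rises by Ps − P* = 87.5 − 86 = 1.5.
So consumers capture 6.5/8 = 0.8125 of each unit of subsidy.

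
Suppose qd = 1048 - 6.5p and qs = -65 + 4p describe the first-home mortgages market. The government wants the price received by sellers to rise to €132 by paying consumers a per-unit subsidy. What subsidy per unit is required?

Required subsidy s = €42 per unit

At a seller price of 132, quantity supplied is -65 + 4·132 = 463.
Buyers absorb 463 only when they pay pb with 1048 − 6.5·pb = 463, i.e. pb = 90.
s = ps − pb = 132 − 90 = 42.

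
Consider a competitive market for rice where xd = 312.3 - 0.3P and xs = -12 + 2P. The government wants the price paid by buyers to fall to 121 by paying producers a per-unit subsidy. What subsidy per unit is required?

At a buyer price of 121, quantity demanded is 312.3 − 0.3·121 = 276.
Sellers supply 276 only when they receive Ps with -12 + 2·Ps = 276, i.e. Ps = 144.
s = Ps − Pb = 144 − 121 = 23.

Required subsidy s = 23 per unit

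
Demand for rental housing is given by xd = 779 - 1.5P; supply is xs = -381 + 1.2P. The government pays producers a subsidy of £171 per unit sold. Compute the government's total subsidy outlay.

Government cost = £42503

Pre-subsidy: 779 - 1.5P = -381 + 1.2P gives P* = 11600/27, x* = 1211/9.
With the subsidy, sellers receive Ps = Pb + 171 for each unit, where Pb is the price buyers pay.
Supply in terms of Pb becomes xs = -381 + 1.2(Pb + 171) = -175.8 + 1.2Pb. Setting this equal to demand: 779 - 1.5Pb = -175.8 + 1.2Pb, so Pb = 9548/27.
Sellers receive Ps = 9548/27 + 171 = 14165/27; x' = 779 − 1.5·(9548/27) = 2237/9.
Government outlay = subsidy × quantity = 171 × 2237/9 = 42503.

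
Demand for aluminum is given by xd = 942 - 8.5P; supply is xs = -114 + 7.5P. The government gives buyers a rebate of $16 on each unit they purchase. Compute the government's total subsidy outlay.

Government cost = $7116

Pre-subsidy: 942 - 8.5P = -114 + 7.5P gives P* = 66, x* = 381.
With the rebate, buyers effectively pay Pb = Ps − 16, where Ps is the price sellers receive.
Demand in terms of Ps becomes xd = 942 − 8.5(Ps − 16) = 1078 - 8.5Ps. Setting this equal to supply: 1078 - 8.5Ps = -114 + 7.5Ps, so Ps = 74.5.
Buyers pay Pb = 74.5 − 16 = 58.5; x' = -114 + 7.5·74.5 = 444.75.
Government outlay = subsidy × quantity = 16 × 444.75 = 7116.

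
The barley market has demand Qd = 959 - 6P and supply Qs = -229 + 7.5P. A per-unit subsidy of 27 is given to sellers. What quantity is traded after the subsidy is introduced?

Q' = 521

Pre-subsidy: 959 - 6P = -229 + 7.5P gives P* = 88, Q* = 431.
With the subsidy, sellers receive Ps = Pb + 27 for each unit, where Pb is the price buyers pay.
Supply in terms of Pb becomes Qs = -229 + 7.5(Pb + 27) = -26.5 + 7.5Pb. Setting this equal to demand: 959 - 6Pb = -26.5 + 7.5Pb, so Pb = 73.
Sellers receive Ps = 73 + 27 = 100; Q' = 959 − 6·73 = 521.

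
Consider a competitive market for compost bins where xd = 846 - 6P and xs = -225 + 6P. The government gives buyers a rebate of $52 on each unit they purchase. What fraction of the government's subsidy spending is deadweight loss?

Pre-subsidy: 846 - 6P = -225 + 6P gives P* = 89.25, x* = 310.5.
With the rebate, buyers effectively pay Pb = Ps − 52, where Ps is the price sellers receive.
Demand in terms of Ps becomes xd = 846 − 6(Ps − 52) = 1158 - 6Ps. Setting this equal to supply: 1158 - 6Ps = -225 + 6Ps, so Ps = 115.25.
Buyers pay Pb = 115.25 − 52 = 63.25; x' = -225 + 6·115.25 = 466.5.
ΔCS = ½(310.5 + 466.5)(89.25 − 63.25) = 10101; ΔPS = ½(310.5 + 466.5)(115.25 − 89.25) = 10101.
Government spending = 52 × 466.5 = 24258.
DWL = ½ × 52 × (466.5 − 310.5) = 4056; fraction = 4056 / 24258 = 52/311.

DWL / government spending = 52/311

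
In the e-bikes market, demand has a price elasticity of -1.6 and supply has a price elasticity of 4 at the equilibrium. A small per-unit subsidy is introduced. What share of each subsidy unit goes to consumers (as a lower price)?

Consumer share = 5/7

For a small subsidy around the equilibrium, the benefit split depends on the relative slopes, which at a point are proportional to the elasticities.
Buyer share = εs/(εs + |εd|) = 4/(4 + 1.6) = 5/7; seller share = |εd|/(εs + |εd|) = 2/7.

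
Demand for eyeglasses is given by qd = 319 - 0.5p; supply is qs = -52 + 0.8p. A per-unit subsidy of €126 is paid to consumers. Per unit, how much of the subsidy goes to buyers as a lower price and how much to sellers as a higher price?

Buyers gain 1008/13 per unit; sellers gain 630/13 per unit

Pre-subsidy: 319 - 0.5p = -52 + 0.8p gives p* = 3710/13, q* = 2292/13.
With the rebate, buyers effectively pay pb = ps − 126, where ps is the price sellers receive.
Demand in terms of ps becomes qd = 319 − 0.5(ps − 126) = 382 - 0.5ps. Setting this equal to supply: 382 - 0.5ps = -52 + 0.8ps, so ps = 4340/13.
Buyers pay pb = 4340/13 − 126 = 2702/13; q' = -52 + 0.8·(4340/13) = 2796/13.
Buyers' price falls by p* − pb = 3710/13 − 2702/13 = 1008/13; sellers' price rises by ps − p* = 4340/13 − 3710/13 = 630/13.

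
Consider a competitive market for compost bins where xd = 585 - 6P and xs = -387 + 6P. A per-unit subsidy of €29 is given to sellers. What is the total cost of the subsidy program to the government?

Pre-subsidy: 585 - 6P = -387 + 6P gives P* = 81, x* = 99.
With the subsidy, sellers receive Ps = Pb + 29 for each unit, where Pb is the price buyers pay.
Supply in terms of Pb becomes xs = -387 + 6(Pb + 29) = -213 + 6Pb. Setting this equal to demand: 585 - 6Pb = -213 + 6Pb, so Pb = 66.5.
Sellers receive Ps = 66.5 + 29 = 95.5; x' = 585 − 6·66.5 = 186.
Government outlay = subsidy × quantity = 29 × 186 = 5394.

Government cost = €5394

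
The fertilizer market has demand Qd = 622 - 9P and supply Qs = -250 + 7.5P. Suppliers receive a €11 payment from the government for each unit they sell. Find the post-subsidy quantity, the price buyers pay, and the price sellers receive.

Q' = 2105/11; buyers pay 1579/33; sellers receive 1942/33

Pre-subsidy: 622 - 9P = -250 + 7.5P gives P* = 1744/33, Q* = 1610/11.
With the subsidy, sellers receive Ps = Pb + 11 for each unit, where Pb is the price buyers pay.
Supply in terms of Pb becomes Qs = -250 + 7.5(Pb + 11) = -167.5 + 7.5Pb. Setting this equal to demand: 622 - 9Pb = -167.5 + 7.5Pb, so Pb = 1579/33.
Sellers receive Ps = 1579/33 + 11 = 1942/33; Q' = 622 − 9·(1579/33) = 2105/11.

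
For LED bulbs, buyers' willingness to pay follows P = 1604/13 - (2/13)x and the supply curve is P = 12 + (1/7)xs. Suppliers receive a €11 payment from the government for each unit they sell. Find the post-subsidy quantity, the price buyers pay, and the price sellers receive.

Pre-subsidy: 1604/13 - (2/13)x = 12 + (1/7)x gives x* = 10136/27 and P* = 1772/27.
With the subsidy, sellers receive Ps = Pb + 11 for each unit, where Pb is the price buyers pay.
On the curves, Pb = 1604/13 - (2/13)x and Ps = 12 + (1/7)x; the wedge Ps − Pb = 11 gives 12 + (1/7)x − (1604/13 - (2/13)x) = 11, so x' = 11137/27.
Then Pb = 1604/13 − (2/13)·(11137/27) = 1618/27 and Ps = 12 + (1/7)·(11137/27) = 1915/27.

x' = 11137/27; buyers pay 1618/27; sellers receive 1915/27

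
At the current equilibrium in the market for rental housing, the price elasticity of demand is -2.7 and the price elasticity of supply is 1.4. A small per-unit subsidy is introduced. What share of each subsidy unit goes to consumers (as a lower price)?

For a small subsidy around the equilibrium, the benefit split depends on the relative slopes, which at a point are proportional to the elasticities.
Buyer share = εs/(εs + |εd|) = 1.4/(1.4 + 2.7) = 14/41; seller share = |εd|/(εs + |εd|) = 27/41.

Consumer share = 14/41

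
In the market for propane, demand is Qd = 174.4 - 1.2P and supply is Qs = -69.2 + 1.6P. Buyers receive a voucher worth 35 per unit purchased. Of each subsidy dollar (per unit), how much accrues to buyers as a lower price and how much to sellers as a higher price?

Buyers gain 20 per unit; sellers gain 15 per unit

Pre-subsidy: 174.4 - 1.2P = -69.2 + 1.6P gives P* = 87, Q* = 70.
With the rebate, buyers effectively pay Pb = Ps − 35, where Ps is the price sellers receive.
Demand in terms of Ps becomes Qd = 174.4 − 1.2(Ps − 35) = 216.4 - 1.2Ps. Setting this equal to supply: 216.4 - 1.2Ps = -69.2 + 1.6Ps, so Ps = 102.
Buyers pay Pb = 102 − 35 = 67; Q' = -69.2 + 1.6·102 = 94.
Buyers' price falls by P* − Pb = 87 − 67 = 20; sellers' price rises by Ps − P* = 102 − 87 = 15.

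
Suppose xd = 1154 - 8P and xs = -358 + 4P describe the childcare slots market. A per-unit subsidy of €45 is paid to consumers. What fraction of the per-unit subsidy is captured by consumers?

Consumer share = 1/3

Pre-subsidy: 1154 - 8P = -358 + 4P gives P* = 126, x* = 146.
With the rebate, buyers effectively pay Pb = Ps − 45, where Ps is the price sellers receive.
Demand in terms of Ps becomes xd = 1154 − 8(Ps − 45) = 1514 - 8Ps. Setting this equal to supply: 1514 - 8Ps = -358 + 4Ps, so Ps = 156.
Buyers pay Pb = 156 − 45 = 111; x' = -358 + 4·156 = 266.
Buyers' price falls by P* − Pb = 126 − 111 = 15; sellers' price rises by Ps − P* = 156 − 126 = 30.
So consumers capture 15/45 = 1/3 of each unit of subsidy.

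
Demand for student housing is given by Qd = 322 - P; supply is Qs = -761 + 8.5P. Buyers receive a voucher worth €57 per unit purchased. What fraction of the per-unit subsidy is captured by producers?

Producer share = 2/19

Pre-subsidy: 322 - P = -761 + 8.5P gives P* = 114, Q* = 208.
With the rebate, buyers effectively pay Pb = Ps − 57, where Ps is the price sellers receive.
Demand in terms of Ps becomes Qd = 322 − 1(Ps − 57) = 379 - Ps. Setting this equal to supply: 379 - Ps = -761 + 8.5Ps, so Ps = 120.
Buyers pay Pb = 120 − 57 = 63; Q' = -761 + 8.5·120 = 259.
Buyers' price falls by P* − Pb = 114 − 63 = 51; sellers' price rises by Ps − P* = 120 − 114 = 6.
So producers capture 6/57 = 2/19 of each unit of subsidy.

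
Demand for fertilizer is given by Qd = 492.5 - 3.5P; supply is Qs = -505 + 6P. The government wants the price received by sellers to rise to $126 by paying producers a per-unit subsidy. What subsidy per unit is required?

At a seller price of 126, quantity supplied is -505 + 6·126 = 251.
Buyers absorb 251 only when they pay Pb with 492.5 − 3.5·Pb = 251, i.e. Pb = 69.
s = Ps − Pb = 126 − 69 = 57.

Required subsidy s = $57 per unit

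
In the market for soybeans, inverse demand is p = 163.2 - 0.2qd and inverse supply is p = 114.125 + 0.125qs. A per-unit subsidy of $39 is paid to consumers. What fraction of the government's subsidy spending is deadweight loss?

DWL / government spending = 60/271

Pre-subsidy: 163.2 - 0.2q = 114.125 + 0.125q gives q* = 151 and p* = 133.
With the rebate, buyers effectively pay pb = ps − 39, where ps is the price sellers receive.
On the curves, pb = 163.2 - 0.2q and ps = 114.125 + 0.125q; the wedge ps − pb = 39 gives 114.125 + 0.125q − (163.2 - 0.2q) = 39, so q' = 271.
Then pb = 163.2 − 0.2·271 = 109 and ps = 114.125 + 0.125·271 = 148.
ΔCS = ½(151 + 271)(133 − 109) = 5064; ΔPS = ½(151 + 271)(148 − 133) = 3165.
Government spending = 39 × 271 = 10569.
DWL = ½ × 39 × (271 − 151) = 2340; fraction = 2340 / 10569 = 60/271.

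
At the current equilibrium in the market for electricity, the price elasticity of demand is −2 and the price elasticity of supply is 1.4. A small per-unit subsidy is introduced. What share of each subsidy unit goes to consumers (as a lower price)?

For a small subsidy around the equilibrium, the benefit split depends on the relative slopes, which at a point are proportional to the elasticities.
Buyer share = εs/(εs + |εd|) = 1.4/(1.4 + 2) = 7/17; seller share = |εd|/(εs + |εd|) = 10/17.

Consumer share = 7/17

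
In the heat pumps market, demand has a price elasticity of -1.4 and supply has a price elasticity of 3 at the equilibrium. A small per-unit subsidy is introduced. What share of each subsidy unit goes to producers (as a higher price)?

For a small subsidy around the equilibrium, the benefit split depends on the relative slopes, which at a point are proportional to the elasticities.
Buyer share = εs/(εs + |εd|) = 3/(3 + 1.4) = 15/22; seller share = |εd|/(εs + |εd|) = 7/22.
So producers capture 7/22 of the subsidy.

Producer share = 7/22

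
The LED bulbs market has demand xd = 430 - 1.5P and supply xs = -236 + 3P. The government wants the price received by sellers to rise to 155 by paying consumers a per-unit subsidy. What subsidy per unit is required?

Required subsidy s = 21 per unit

At a seller price of 155, quantity supplied is -236 + 3·155 = 229.
Buyers absorb 229 only when they pay Pb with 430 − 1.5·Pb = 229, i.e. Pb = 134.
s = Ps − Pb = 155 − 134 = 21.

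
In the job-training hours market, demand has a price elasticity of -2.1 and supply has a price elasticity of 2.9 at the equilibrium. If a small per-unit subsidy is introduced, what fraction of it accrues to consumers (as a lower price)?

Consumer share = 0.58

For a small subsidy around the equilibrium, the benefit split depends on the relative slopes, which at a point are proportional to the elasticities.
Buyer share = εs/(εs + |εd|) = 2.9/(2.9 + 2.1) = 0.58; seller share = |εd|/(εs + |εd|) = 0.42.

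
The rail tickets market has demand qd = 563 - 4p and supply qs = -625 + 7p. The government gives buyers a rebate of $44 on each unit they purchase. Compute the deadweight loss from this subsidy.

Pre-subsidy: 563 - 4p = -625 + 7p gives p* = 108, q* = 131.
With the rebate, buyers effectively pay pb = ps − 44, where ps is the price sellers receive.
Demand in terms of ps becomes qd = 563 − 4(ps − 44) = 739 - 4ps. Setting this equal to supply: 739 - 4ps = -625 + 7ps, so ps = 124.
Buyers pay pb = 124 − 44 = 80; q' = -625 + 7·124 = 243.
The subsidy expands output by 243 − 131 = 112 past the efficient level; on those units the gap between marginal cost and willingness to pay runs from 0 up to 44.
DWL = ½ × 44 × 112 = 2464.

Deadweight loss = $2464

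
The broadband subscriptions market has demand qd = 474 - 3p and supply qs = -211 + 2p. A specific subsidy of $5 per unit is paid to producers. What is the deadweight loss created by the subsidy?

Deadweight loss = $15

Pre-subsidy: 474 - 3p = -211 + 2p gives p* = 137, q* = 63.
With the subsidy, sellers receive ps = pb + 5 for each unit, where pb is the price buyers pay.
Supply in terms of pb becomes qs = -211 + 2(pb + 5) = -201 + 2pb. Setting this equal to demand: 474 - 3pb = -201 + 2pb, so pb = 135.
Sellers receive ps = 135 + 5 = 140; q' = 474 − 3·135 = 69.
The subsidy expands output by 69 − 63 = 6 past the efficient level; on those units the gap between marginal cost and willingness to pay runs from 0 up to 5.
DWL = ½ × 5 × 6 = 15.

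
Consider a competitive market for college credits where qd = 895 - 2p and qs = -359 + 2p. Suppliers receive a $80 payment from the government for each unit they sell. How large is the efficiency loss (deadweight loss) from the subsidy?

Deadweight loss = $3200

Pre-subsidy: 895 - 2p = -359 + 2p gives p* = 313.5, q* = 268.
With the subsidy, sellers receive ps = pb + 80 for each unit, where pb is the price buyers pay.
Supply in terms of pb becomes qs = -359 + 2(pb + 80) = -199 + 2pb. Setting this equal to demand: 895 - 2pb = -199 + 2pb, so pb = 273.5.
Sellers receive ps = 273.5 + 80 = 353.5; q' = 895 − 2·273.5 = 348.
The subsidy expands output by 348 − 268 = 80 past the efficient level; on those units the gap between marginal cost and willingness to pay runs from 0 up to 80.
DWL = ½ × 80 × 80 = 3200.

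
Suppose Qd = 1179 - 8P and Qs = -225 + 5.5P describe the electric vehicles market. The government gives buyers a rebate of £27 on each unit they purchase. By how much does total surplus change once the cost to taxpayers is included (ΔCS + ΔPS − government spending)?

Net change in total surplus = -£1188

Pre-subsidy: 1179 - 8P = -225 + 5.5P gives P* = 104, Q* = 347.
With the rebate, buyers effectively pay Pb = Ps − 27, where Ps is the price sellers receive.
Demand in terms of Ps becomes Qd = 1179 − 8(Ps − 27) = 1395 - 8Ps. Setting this equal to supply: 1395 - 8Ps = -225 + 5.5Ps, so Ps = 120.
Buyers pay Pb = 120 − 27 = 93; Q' = -225 + 5.5·120 = 435.
ΔCS = ½(347 + 435)(104 − 93) = 4301; ΔPS = ½(347 + 435)(120 − 104) = 6256.
Government spending = 27 × 435 = 11745.
Net change = 4301 + 6256 − 11745 = -1188. The loss equals the DWL triangle ½·27·88.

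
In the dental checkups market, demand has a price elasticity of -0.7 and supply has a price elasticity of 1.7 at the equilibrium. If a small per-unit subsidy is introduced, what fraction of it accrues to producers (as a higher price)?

For a small subsidy around the equilibrium, the benefit split depends on the relative slopes, which at a point are proportional to the elasticities.
Buyer share = εs/(εs + |εd|) = 1.7/(1.7 + 0.7) = 17/24; seller share = |εd|/(εs + |εd|) = 7/24.
So producers capture 7/24 of the subsidy.

Producer share = 7/24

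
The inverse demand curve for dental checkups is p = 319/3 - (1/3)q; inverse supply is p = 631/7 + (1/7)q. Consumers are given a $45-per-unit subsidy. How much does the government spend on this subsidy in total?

Government cost = $5782.5

Pre-subsidy: 319/3 - (1/3)q = 631/7 + (1/7)q gives q* = 34 and p* = 95.
With the rebate, buyers effectively pay pb = ps − 45, where ps is the price sellers receive.
On the curves, pb = 319/3 - (1/3)q and ps = 631/7 + (1/7)q; the wedge ps − pb = 45 gives 631/7 + (1/7)q − (319/3 - (1/3)q) = 45, so q' = 128.5.
Then pb = 319/3 − (1/3)·128.5 = 63.5 and ps = 631/7 + (1/7)·128.5 = 108.5.
Government outlay = subsidy × quantity = 45 × 128.5 = 5782.5.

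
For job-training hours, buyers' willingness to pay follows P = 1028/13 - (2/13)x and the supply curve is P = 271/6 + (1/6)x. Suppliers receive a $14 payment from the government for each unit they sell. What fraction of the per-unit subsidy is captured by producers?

Pre-subsidy: 1028/13 - (2/13)x = 271/6 + (1/6)x gives x* = 105.8 and P* = 62.8.
With the subsidy, sellers receive Ps = Pb + 14 for each unit, where Pb is the price buyers pay.
On the curves, Pb = 1028/13 - (2/13)x and Ps = 271/6 + (1/6)x; the wedge Ps − Pb = 14 gives 271/6 + (1/6)x − (1028/13 - (2/13)x) = 14, so x' = 149.48.
Then Pb = 1028/13 − (2/13)·149.48 = 56.08 and Ps = 271/6 + (1/6)·149.48 = 70.08.
Buyers' price falls by P* − Pb = 62.8 − 56.08 = 6.72; sellers' price rises by Ps − P* = 70.08 − 62.8 = 7.28.
So producers capture 7.28/14 = 0.52 of each unit of subsidy.

Producer share = 0.52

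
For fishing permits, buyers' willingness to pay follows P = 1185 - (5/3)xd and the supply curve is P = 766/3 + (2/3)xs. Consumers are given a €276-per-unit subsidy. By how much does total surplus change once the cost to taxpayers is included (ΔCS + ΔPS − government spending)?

Net change in total surplus = -114264/7

Pre-subsidy: 1185 - (5/3)x = 766/3 + (2/3)x gives x* = 2789/7 and P* = 10940/21.
With the rebate, buyers effectively pay Pb = Ps − 276, where Ps is the price sellers receive.
On the curves, Pb = 1185 - (5/3)x and Ps = 766/3 + (2/3)x; the wedge Ps − Pb = 276 gives 766/3 + (2/3)x − (1185 - (5/3)x) = 276, so x' = 3617/7.
Then Pb = 1185 − (5/3)·(3617/7) = 6800/21 and Ps = 766/3 + (2/3)·(3617/7) = 12596/21.
ΔCS = ½(2789/7 + 3617/7)(10940/21 − 6800/21) = 4420140/49; ΔPS = ½(2789/7 + 3617/7)(12596/21 − 10940/21) = 1768056/49.
Government spending = 276 × 3617/7 = 998292/7.
Net change = 4420140/49 + 1768056/49 − 998292/7 = -114264/7. The loss equals the DWL triangle ½·276·828/7.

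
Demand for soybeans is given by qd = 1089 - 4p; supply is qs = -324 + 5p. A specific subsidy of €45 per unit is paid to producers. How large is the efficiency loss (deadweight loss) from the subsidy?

Deadweight loss = €2250

Pre-subsidy: 1089 - 4p = -324 + 5p gives p* = 157, q* = 461.
With the subsidy, sellers receive ps = pb + 45 for each unit, where pb is the price buyers pay.
Supply in terms of pb becomes qs = -324 + 5(pb + 45) = -99 + 5pb. Setting this equal to demand: 1089 - 4pb = -99 + 5pb, so pb = 132.
Sellers receive ps = 132 + 45 = 177; q' = 1089 − 4·132 = 561.
The subsidy expands output by 561 − 461 = 100 past the efficient level; on those units the gap between marginal cost and willingness to pay runs from 0 up to 45.
DWL = ½ × 45 × 100 = 2250.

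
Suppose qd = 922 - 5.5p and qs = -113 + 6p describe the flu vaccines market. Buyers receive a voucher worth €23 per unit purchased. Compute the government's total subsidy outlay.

Government cost = €11339

Pre-subsidy: 922 - 5.5p = -113 + 6p gives p* = 90, q* = 427.
With the rebate, buyers effectively pay pb = ps − 23, where ps is the price sellers receive.
Demand in terms of ps becomes qd = 922 − 5.5(ps − 23) = 1048.5 - 5.5ps. Setting this equal to supply: 1048.5 - 5.5ps = -113 + 6ps, so ps = 101.
Buyers pay pb = 101 − 23 = 78; q' = -113 + 6·101 = 493.
Government outlay = subsidy × quantity = 23 × 493 = 11339.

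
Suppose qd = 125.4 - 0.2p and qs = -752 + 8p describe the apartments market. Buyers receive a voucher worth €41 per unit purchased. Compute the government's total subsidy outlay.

Government cost = €4592

Pre-subsidy: 125.4 - 0.2p = -752 + 8p gives p* = 107, q* = 104.
With the rebate, buyers effectively pay pb = ps − 41, where ps is the price sellers receive.
Demand in terms of ps becomes qd = 125.4 − 0.2(ps − 41) = 133.6 - 0.2ps. Setting this equal to supply: 133.6 - 0.2ps = -752 + 8ps, so ps = 108.
Buyers pay pb = 108 − 41 = 67; q' = -752 + 8·108 = 112.
Government outlay = subsidy × quantity = 41 × 112 = 4592.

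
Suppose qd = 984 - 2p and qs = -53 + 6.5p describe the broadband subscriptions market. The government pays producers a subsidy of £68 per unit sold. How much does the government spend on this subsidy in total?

Government cost = £57392

Pre-subsidy: 984 - 2p = -53 + 6.5p gives p* = 122, q* = 740.
With the subsidy, sellers receive ps = pb + 68 for each unit, where pb is the price buyers pay.
Supply in terms of pb becomes qs = -53 + 6.5(pb + 68) = 389 + 6.5pb. Setting this equal to demand: 984 - 2pb = 389 + 6.5pb, so pb = 70.
Sellers receive ps = 70 + 68 = 138; q' = 984 − 2·70 = 844.
Government outlay = subsidy × quantity = 68 × 844 = 57392.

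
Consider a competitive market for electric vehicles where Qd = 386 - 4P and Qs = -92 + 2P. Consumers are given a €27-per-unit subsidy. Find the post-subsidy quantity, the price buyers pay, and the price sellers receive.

Pre-subsidy: 386 - 4P = -92 + 2P gives P* = 239/3, Q* = 202/3.
With the rebate, buyers effectively pay Pb = Ps − 27, where Ps is the price sellers receive.
Demand in terms of Ps becomes Qd = 386 − 4(Ps − 27) = 494 - 4Ps. Setting this equal to supply: 494 - 4Ps = -92 + 2Ps, so Ps = 293/3.
Buyers pay Pb = 293/3 − 27 = 212/3; Q' = -92 + 2·(293/3) = 310/3.

Q' = 310/3; buyers pay 212/3; sellers receive 293/3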